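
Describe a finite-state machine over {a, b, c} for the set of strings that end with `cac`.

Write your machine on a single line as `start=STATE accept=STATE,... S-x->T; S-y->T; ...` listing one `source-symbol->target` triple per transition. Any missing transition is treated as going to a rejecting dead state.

start=s0; accept=s3; s0-a->s0; s0-b->s0; s0-c->s1; s1-a->s2; s1-b->s0; s1-c->s1; s2-a->s0; s2-b->s0; s2-c->s3; s3-a->s2; s3-b->s0; s3-c->s1

Remember how much of `cac` the current input suffix matches. State s0 means no match yet; s1 means the last symbol is `c`; s2 means the last 2 symbols are `ca`; s3 means the last 3 symbols are `cac`. Only s3 accepts. On a mismatch, fall back to the longest proper suffix that is still a prefix of `cac`.
A 4-state machine:
        a   b   c  
>  s0   s0  s0  s1 
   s1   s2  s0  s1 
   s2   s0  s0  s3 
 * s3   s2  s0  s1 
(> = start, * = accepting)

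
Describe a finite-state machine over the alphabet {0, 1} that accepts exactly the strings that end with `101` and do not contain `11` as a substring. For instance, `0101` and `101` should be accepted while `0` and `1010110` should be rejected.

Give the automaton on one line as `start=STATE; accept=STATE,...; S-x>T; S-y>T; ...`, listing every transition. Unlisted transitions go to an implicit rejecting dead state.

Run two small machines in parallel and take their product. One (4 states) tracks how much of the suffix `101` has currently been matched; the other (3 states) tracks partial matches of the forbidden pattern `11`. Each combined state is a pair, one component from each; accept when both components accept. Equivalent product states are then merged.
5 states suffice.
       0  1 
>  A   A  B 
   B   C  D 
   C   A  E 
   D   D  D 
 * E   C  D 
(> = start, * = accepting)

start=A; accept=E; A-0>A; A-1>B; B-0>C; B-1>D; C-0>A; C-1>E; D-0>D; D-1>D; E-0>C; E-1>D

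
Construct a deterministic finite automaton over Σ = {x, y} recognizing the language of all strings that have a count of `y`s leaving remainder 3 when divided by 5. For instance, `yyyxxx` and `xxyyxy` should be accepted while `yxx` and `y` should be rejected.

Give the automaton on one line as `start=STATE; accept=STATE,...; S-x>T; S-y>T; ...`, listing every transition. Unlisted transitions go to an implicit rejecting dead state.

The only thing that matters is how many `y`s have appeared, reduced mod 5. Use one state per residue: S0 for 0, …, S4 for 4. Reading `y` moves to the next residue; anything else stays put. S3 is accepting.
A 5-state machine:
        x   y  
>  S0   S0  S1 
   S1   S1  S2 
   S2   S2  S3 
 * S3   S3  S4 
   S4   S4  S0 
(> = start, * = accepting)

start=S0; accept=S3; S0-x>S0; S0-y>S1; S1-x>S1; S1-y>S2; S2-x>S2; S2-y>S3; S3-x>S3; S3-y>S4; S4-x>S4; S4-y>S0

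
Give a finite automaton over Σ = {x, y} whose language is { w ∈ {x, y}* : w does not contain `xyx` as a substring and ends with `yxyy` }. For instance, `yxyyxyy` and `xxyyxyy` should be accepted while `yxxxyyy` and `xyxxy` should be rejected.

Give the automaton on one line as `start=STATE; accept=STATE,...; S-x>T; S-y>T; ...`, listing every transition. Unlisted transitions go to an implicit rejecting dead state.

start=q0; accept=q9; q0-x>q1; q0-y>q2; q1-x>q1; q1-y>q3; q2-x>q4; q2-y>q2; q3-x>q5; q3-y>q2; q4-x>q1; q4-y>q6; q5-x>q7; q5-y>q8; q6-x>q5; q6-y>q9; q7-x>q7; q7-y>q10; q8-x>q5; q8-y>q11; q9-x>q4; q9-y>q2; q10-x>q5; q10-y>q10; q11-x>q5; q11-y>q10

Build one automaton per condition and run them in lockstep. One (4 states) tracks partial matches of the forbidden pattern `xyx`; the other (5 states) tracks how much of the suffix `yxyy` has currently been matched. Each combined state is a pair, one component from each; accept when both components accept.
12 states suffice.
          x    y  
>  q0     q1   q2 
   q1     q1   q3 
   q2     q4   q2 
   q3     q5   q2 
   q4     q1   q6 
   q5     q7   q8 
   q6     q5   q9 
   q7     q7  q10 
   q8     q5  q11 
 * q9     q4   q2 
   q10    q5  q10 
   q11    q5  q10 
(> = start, * = accepting)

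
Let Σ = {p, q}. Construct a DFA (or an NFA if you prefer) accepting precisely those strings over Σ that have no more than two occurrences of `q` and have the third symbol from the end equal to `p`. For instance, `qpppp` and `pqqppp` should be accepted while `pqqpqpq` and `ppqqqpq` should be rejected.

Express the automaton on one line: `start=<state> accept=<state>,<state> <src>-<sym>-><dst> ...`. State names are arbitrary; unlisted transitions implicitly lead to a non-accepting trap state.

start=s0 accept=s7,s8,s9,s10,s15,s16,s17,s19 s0-p->s1 s0-q->s2 s1-p->s3 s1-q->s4 s2-p->s5 s2-q->s6 s3-p->s7 s3-q->s8 s4-p->s9 s4-q->s10 s5-p->s11 s5-q->s12 s6-p->s13 s6-q->s14 s7-p->s7 s7-q->s8 s8-p->s9 s8-q->s10 s9-p->s11 s9-q->s12 s10-p->s13 s10-q->s14 s11-p->s15 s11-q->s16 s12-p->s17 s12-q->s14 s13-p->s18 s13-q->s14 s14-p->s14 s14-q->s14 s15-p->s15 s15-q->s16 s16-p->s17 s16-q->s14 s17-p->s18 s17-q->s14 s18-p->s19 s18-q->s14 s19-p->s19 s19-q->s14

Run two small machines in parallel and take their product. One (4 states) tracks the count of `q`s, saturating at 3; the other (15 states) tracks the last 3 symbols read. Each combined state is a pair, one component from each; accept when both components accept. After merging equivalent states the machine shrinks.
A 20-state machine:
          p    q  
>  s0     s1   s2 
   s1     s3   s4 
   s2     s5   s6 
   s3     s7   s8 
   s4     s9  s10 
   s5    s11  s12 
   s6    s13  s14 
 * s7     s7   s8 
 * s8     s9  s10 
 * s9    s11  s12 
 * s10   s13  s14 
   s11   s15  s16 
   s12   s17  s14 
   s13   s18  s14 
   s14   s14  s14 
 * s15   s15  s16 
 * s16   s17  s14 
 * s17   s18  s14 
   s18   s19  s14 
 * s19   s19  s14 
(> = start, * = accepting)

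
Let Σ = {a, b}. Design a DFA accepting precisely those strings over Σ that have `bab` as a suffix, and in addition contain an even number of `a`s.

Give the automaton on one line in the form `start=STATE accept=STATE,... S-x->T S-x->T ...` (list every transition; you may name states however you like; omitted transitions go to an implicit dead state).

Handle the two conditions separately and then intersect. The first has 4 states tracking how much of the suffix `bab` has currently been matched; the second has 2 states tracking the count of `a`s modulo 2. A product state is a pair (one from each), accepting exactly when both do. After merging equivalent states the machine shrinks.
        a   b  
>  s0   s1  s0 
   s1   s0  s2 
   s2   s3  s2 
   s3   s1  s4 
 * s4   s1  s0 
(> = start, * = accepting)

start=s0 accept=s4 s0-a->s1 s0-b->s0 s1-a->s0 s1-b->s2 s2-a->s3 s2-b->s2 s3-a->s1 s3-b->s4 s4-a->s1 s4-b->s0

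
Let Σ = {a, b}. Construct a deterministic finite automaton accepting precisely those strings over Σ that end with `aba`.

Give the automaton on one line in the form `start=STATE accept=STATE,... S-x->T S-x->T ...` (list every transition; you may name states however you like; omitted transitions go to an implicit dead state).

Remember how much of `aba` the current input suffix matches. State q0 means no match yet; q1 means the last symbol is `a`; q2 means the last 2 symbols are `ab`; q3 means the last 3 symbols are `aba`. Only q3 accepts. On a mismatch, fall back to the longest proper suffix that is still a prefix of `aba`.
A 4-state machine:
        a   b  
>  q0   q1  q0 
   q1   q1  q2 
   q2   q3  q0 
 * q3   q1  q2 
(> = start, * = accepting)

start=q0 accept=q3 q0-a->q1 q0-b->q0 q1-a->q1 q1-b->q2 q2-a->q3 q2-b->q0 q3-a->q1 q3-b->q2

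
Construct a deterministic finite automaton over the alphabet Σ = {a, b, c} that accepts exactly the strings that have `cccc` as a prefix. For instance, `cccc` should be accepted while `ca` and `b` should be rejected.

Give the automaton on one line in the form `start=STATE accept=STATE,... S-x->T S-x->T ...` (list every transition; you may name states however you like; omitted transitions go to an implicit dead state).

start=S0 accept=S4 S0-a->S5 S0-b->S5 S0-c->S1 S1-a->S5 S1-b->S5 S1-c->S2 S2-a->S5 S2-b->S5 S2-c->S3 S3-a->S5 S3-b->S5 S3-c->S4 S4-a->S4 S4-b->S4 S4-c->S4 S5-a->S5 S5-b->S5 S5-c->S5

Walk along `cccc` while the input agrees: from S0 take `c` to S1, and so on. Any deviation drops to the rejecting sink S5. Once S4 is reached the prefix is confirmed and every continuation is accepted.
6 states suffice.
        a   b   c  
>  S0   S5  S5  S1 
   S1   S5  S5  S2 
   S2   S5  S5  S3 
   S3   S5  S5  S4 
 * S4   S4  S4  S4 
   S5   S5  S5  S5 
(> = start, * = accepting)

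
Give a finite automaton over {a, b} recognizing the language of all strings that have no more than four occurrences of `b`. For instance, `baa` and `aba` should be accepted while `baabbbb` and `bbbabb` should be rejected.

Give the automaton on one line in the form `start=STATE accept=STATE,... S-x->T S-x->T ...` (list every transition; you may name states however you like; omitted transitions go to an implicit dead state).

start=s0 accept=s0,s1,s2,s3,s4 s0-a->s0 s0-b->s1 s1-a->s1 s1-b->s2 s2-a->s2 s2-b->s3 s3-a->s3 s3-b->s4 s4-a->s4 s4-b->s5 s5-a->s5 s5-b->s5

Only the number of `b`s matters, and only up to 5. Make a chain s0 → s1 → s2 → s3 → s4 → s5 advanced by each `b` (with s5 absorbing); every other symbol self-loops. The accepting set is {s0, s1, s2, s3, s4}.
With 6 states:
        a   b  
>* s0   s0  s1 
 * s1   s1  s2 
 * s2   s2  s3 
 * s3   s3  s4 
 * s4   s4  s5 
   s5   s5  s5 
(> = start, * = accepting)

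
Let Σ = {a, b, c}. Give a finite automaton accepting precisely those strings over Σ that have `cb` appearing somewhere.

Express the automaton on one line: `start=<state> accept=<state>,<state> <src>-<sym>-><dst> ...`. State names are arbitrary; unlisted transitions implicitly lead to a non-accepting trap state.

start=q0 accept=q2 q0-a->q0 q0-b->q0 q0-c->q1 q1-a->q0 q1-b->q2 q1-c->q1 q2-a->q2 q2-b->q2 q2-c->q2

States q0..q1 record the length of the longest prefix of `cb` that matches the current input suffix. Reaching q2 means `cb` has been seen, and we stay there forever. Accept from q2.
With 3 states:
        a   b   c  
>  q0   q0  q0  q1 
   q1   q0  q2  q1 
 * q2   q2  q2  q2 
(> = start, * = accepting)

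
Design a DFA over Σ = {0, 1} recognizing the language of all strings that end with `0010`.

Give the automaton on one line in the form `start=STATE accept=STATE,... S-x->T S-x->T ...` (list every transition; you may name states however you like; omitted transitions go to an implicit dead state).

start=S0 accept=S4 S0-0->S1 S0-1->S0 S1-0->S2 S1-1->S0 S2-0->S2 S2-1->S3 S3-0->S4 S3-1->S0 S4-0->S2 S4-1->S0

Let each state record the length of the longest suffix of the input read so far that is also a prefix of `0010`. S1 means the last symbol is `0`; S2 means the last 2 symbols are `00`; S3 means the last 3 symbols are `001`; S4 means the last 4 symbols are `0010`. Accept only at S4, where the string currently ends in `0010`.
A 5-state machine:
        0   1  
>  S0   S1  S0 
   S1   S2  S0 
   S2   S2  S3 
   S3   S4  S0 
 * S4   S2  S0 
(> = start, * = accepting)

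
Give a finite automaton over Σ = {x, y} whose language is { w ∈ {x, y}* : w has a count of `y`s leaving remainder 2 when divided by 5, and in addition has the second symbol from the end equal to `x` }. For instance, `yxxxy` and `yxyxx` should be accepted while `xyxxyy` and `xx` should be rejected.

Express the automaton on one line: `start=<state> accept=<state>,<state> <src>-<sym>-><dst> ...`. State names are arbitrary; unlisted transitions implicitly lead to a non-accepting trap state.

start=A accept=I,L A-x->B A-y->C B-x->D B-y->E C-x->F C-y->G D-x->D D-y->E E-x->F E-y->G F-x->H F-y->I G-x->J G-y->K H-x->H H-y->I I-x->J I-y->K J-x->L J-y->M K-x->N K-y->O L-x->L L-y->M M-x->N M-y->O N-x->P N-y->Q O-x->R O-y->S P-x->P P-y->Q Q-x->R Q-y->S R-x->T R-y->U S-x->V S-y->W T-x->T T-y->U U-x->V U-y->W V-x->D V-y->E W-x->F W-y->G

Run two small machines in parallel and take their product. One (5 states) tracks the count of `y`s modulo 5; the other (7 states) tracks the last 2 symbols read. Each combined state is a pair, one component from each; accept when both components accept.
A 23-state machine:
       x  y 
>  A   B  C 
   B   D  E 
   C   F  G 
   D   D  E 
   E   F  G 
   F   H  I 
   G   J  K 
   H   H  I 
 * I   J  K 
   J   L  M 
   K   N  O 
 * L   L  M 
   M   N  O 
   N   P  Q 
   O   R  S 
   P   P  Q 
   Q   R  S 
   R   T  U 
   S   V  W 
   T   T  U 
   U   V  W 
   V   D  E 
   W   F  G 
(> = start, * = accepting)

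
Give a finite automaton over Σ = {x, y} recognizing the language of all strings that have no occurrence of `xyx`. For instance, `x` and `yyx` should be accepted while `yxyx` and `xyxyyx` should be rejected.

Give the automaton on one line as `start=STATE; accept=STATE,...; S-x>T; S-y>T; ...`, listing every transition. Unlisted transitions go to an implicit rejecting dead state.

This is the complement of 'contains `xyx`'. Use the same substring-matching states — A through D holding how much of `xyx` has just been matched — but flip the accepting set: everything except the trap D accepts.
With 4 states:
       x  y 
>* A   B  A 
 * B   B  C 
 * C   D  A 
   D   D  D 
(> = start, * = accepting)

start=A; accept=A,B,C; A-x>B; A-y>A; B-x>B; B-y>C; C-x>D; C-y>A; D-x>D; D-y>D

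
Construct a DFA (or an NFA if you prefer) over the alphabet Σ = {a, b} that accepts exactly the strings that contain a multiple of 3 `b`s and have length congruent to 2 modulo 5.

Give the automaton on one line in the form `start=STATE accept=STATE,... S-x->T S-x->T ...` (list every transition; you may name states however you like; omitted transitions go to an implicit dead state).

Run two small machines in parallel and take their product. One (3 states) tracks the count of `b`s modulo 3; the other (5 states) tracks the input length modulo 5. Each combined state is a pair, one component from each; accept when both components accept.
With 15 states:
          a    b  
>  S0     S1   S2 
   S1     S3   S4 
   S2     S4   S5 
 * S3     S6   S7 
   S4     S7   S8 
   S5     S8   S6 
   S6     S9  S10 
   S7    S10  S11 
   S8    S11   S9 
   S9     S0  S12 
   S10   S12  S13 
   S11   S13   S0 
   S12    S2  S14 
   S13   S14   S1 
   S14    S5   S3 
(> = start, * = accepting)

start=S0 accept=S3 S0-a->S1 S0-b->S2 S1-a->S3 S1-b->S4 S2-a->S4 S2-b->S5 S3-a->S6 S3-b->S7 S4-a->S7 S4-b->S8 S5-a->S8 S5-b->S6 S6-a->S9 S6-b->S10 S7-a->S10 S7-b->S11 S8-a->S11 S8-b->S9 S9-a->S0 S9-b->S12 S10-a->S12 S10-b->S13 S11-a->S13 S11-b->S0 S12-a->S2 S12-b->S14 S13-a->S14 S13-b->S1 S14-a->S5 S14-b->S3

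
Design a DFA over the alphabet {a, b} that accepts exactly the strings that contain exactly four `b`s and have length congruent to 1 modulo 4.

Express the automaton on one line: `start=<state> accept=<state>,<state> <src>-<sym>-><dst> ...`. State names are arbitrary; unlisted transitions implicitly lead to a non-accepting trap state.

Handle the two conditions separately and then intersect. The first has 6 states tracking the count of `b`s, saturating at 5; the second has 4 states tracking the input length modulo 4. A product state is a pair (one from each), accepting exactly when both do. Minimizing collapses redundant product states.
With 21 states:
          a    b  
>  S0     S1   S2 
   S1     S3   S4 
   S2     S4   S5 
   S3     S6   S7 
   S4     S7   S8 
   S5     S8   S9 
   S6     S0  S10 
   S7    S10  S11 
   S8    S11  S12 
   S9    S12  S13 
   S10    S2  S14 
   S11   S14  S15 
   S12   S15  S16 
   S13   S16  S17 
   S14    S5  S18 
   S15   S18  S19 
 * S16   S19  S17 
   S17   S17  S17 
   S18    S9  S20 
   S19   S20  S17 
   S20   S13  S17 
(> = start, * = accepting)

start=S0 accept=S16 S0-a->S1 S0-b->S2 S1-a->S3 S1-b->S4 S2-a->S4 S2-b->S5 S3-a->S6 S3-b->S7 S4-a->S7 S4-b->S8 S5-a->S8 S5-b->S9 S6-a->S0 S6-b->S10 S7-a->S10 S7-b->S11 S8-a->S11 S8-b->S12 S9-a->S12 S9-b->S13 S10-a->S2 S10-b->S14 S11-a->S14 S11-b->S15 S12-a->S15 S12-b->S16 S13-a->S16 S13-b->S17 S14-a->S5 S14-b->S18 S15-a->S18 S15-b->S19 S16-a->S19 S16-b->S17 S17-a->S17 S17-b->S17 S18-a->S9 S18-b->S20 S19-a->S20 S19-b->S17 S20-a->S13 S20-b->S17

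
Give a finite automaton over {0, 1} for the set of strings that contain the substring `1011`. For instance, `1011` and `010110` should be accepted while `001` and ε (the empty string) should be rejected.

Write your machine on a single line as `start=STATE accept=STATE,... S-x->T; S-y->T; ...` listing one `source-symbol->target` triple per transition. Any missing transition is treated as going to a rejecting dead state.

start=s0; accept=s4; s0-0->s0; s0-1->s1; s1-0->s2; s1-1->s1; s2-0->s0; s2-1->s3; s3-0->s2; s3-1->s4; s4-0->s4; s4-1->s4

States s0..s3 record the length of the longest prefix of `1011` that matches the current input suffix. Reaching s4 means `1011` has been seen, and we stay there forever. Accept from s4.
5 states suffice.
        0   1  
>  s0   s0  s1 
   s1   s2  s1 
   s2   s0  s3 
   s3   s2  s4 
 * s4   s4  s4 
(> = start, * = accepting)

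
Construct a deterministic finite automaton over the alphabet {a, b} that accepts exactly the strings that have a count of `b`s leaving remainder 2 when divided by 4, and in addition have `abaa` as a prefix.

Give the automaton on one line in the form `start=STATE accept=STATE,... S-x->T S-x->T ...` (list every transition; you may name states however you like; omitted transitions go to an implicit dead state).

Handle the two conditions separately and then intersect. The first has 4 states tracking the count of `b`s modulo 4; the second has 6 states tracking whether the input so far still matches the prefix `abaa`. A product state is a pair (one from each), accepting exactly when both do. Minimizing collapses redundant product states.
A 9-state machine:
        a   b  
>  s0   s1  s2 
   s1   s2  s3 
   s2   s2  s2 
   s3   s4  s2 
   s4   s5  s2 
   s5   s5  s6 
 * s6   s6  s7 
   s7   s7  s8 
   s8   s8  s5 
(> = start, * = accepting)

start=s0 accept=s6 s0-a->s1 s0-b->s2 s1-a->s2 s1-b->s3 s2-a->s2 s2-b->s2 s3-a->s4 s3-b->s2 s4-a->s5 s4-b->s2 s5-a->s5 s5-b->s6 s6-a->s6 s6-b->s7 s7-a->s7 s7-b->s8 s8-a->s8 s8-b->s5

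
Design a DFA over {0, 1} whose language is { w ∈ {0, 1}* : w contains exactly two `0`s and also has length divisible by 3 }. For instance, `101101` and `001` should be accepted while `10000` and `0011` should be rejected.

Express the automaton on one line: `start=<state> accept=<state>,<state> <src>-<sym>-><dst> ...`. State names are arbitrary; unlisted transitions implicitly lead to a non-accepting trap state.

start=S0 accept=S7 S0-0->S1 S0-1->S2 S1-0->S3 S1-1->S4 S2-0->S4 S2-1->S5 S3-0->S6 S3-1->S7 S4-0->S7 S4-1->S8 S5-0->S8 S5-1->S0 S6-0->S9 S6-1->S9 S7-0->S9 S7-1->S10 S8-0->S10 S8-1->S1 S9-0->S11 S9-1->S11 S10-0->S11 S10-1->S3 S11-0->S6 S11-1->S6

Run two small machines in parallel and take their product. The first has 4 states tracking the count of `0`s, saturating at 3; the second has 3 states tracking the input length modulo 3. A product state is a pair (one from each), accepting exactly when both do.
With 12 states:
          0    1  
>  S0     S1   S2 
   S1     S3   S4 
   S2     S4   S5 
   S3     S6   S7 
   S4     S7   S8 
   S5     S8   S0 
   S6     S9   S9 
 * S7     S9  S10 
   S8    S10   S1 
   S9    S11  S11 
   S10   S11   S3 
   S11    S6   S6 
(> = start, * = accepting)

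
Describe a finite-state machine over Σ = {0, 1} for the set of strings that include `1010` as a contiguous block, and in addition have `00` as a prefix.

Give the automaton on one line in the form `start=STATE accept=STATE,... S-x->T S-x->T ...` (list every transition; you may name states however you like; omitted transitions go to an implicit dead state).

Handle the two conditions separately and then intersect. The first has 5 states tracking whether and how much of `1010` has been seen; the second has 4 states tracking whether the input so far still matches the prefix `00`. A product state is a pair (one from each), accepting exactly when both do.
With 12 states:
          0    1  
>  q0     q1   q2 
   q1     q3   q2 
   q2     q4   q2 
   q3     q3   q5 
   q4     q6   q7 
   q5     q8   q5 
   q6     q6   q2 
   q7     q9   q2 
   q8     q3  q10 
   q9     q9   q9 
   q10   q11   q5 
 * q11   q11  q11 
(> = start, * = accepting)

start=q0 accept=q11 q0-0->q1 q0-1->q2 q1-0->q3 q1-1->q2 q2-0->q4 q2-1->q2 q3-0->q3 q3-1->q5 q4-0->q6 q4-1->q7 q5-0->q8 q5-1->q5 q6-0->q6 q6-1->q2 q7-0->q9 q7-1->q2 q8-0->q3 q8-1->q10 q9-0->q9 q9-1->q9 q10-0->q11 q10-1->q5 q11-0->q11 q11-1->q11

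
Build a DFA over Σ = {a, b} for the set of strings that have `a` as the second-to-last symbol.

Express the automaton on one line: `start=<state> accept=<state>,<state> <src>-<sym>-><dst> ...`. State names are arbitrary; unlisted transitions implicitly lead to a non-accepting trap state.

A DFA must remember the last 2 symbols (since which symbol is second-to-last isn't known until the input ends). Use one state per possible window of the last ≤2 symbols; accept from those whose window starts with `a`.
With 7 states:
        a   b  
>  q0   q1  q2 
   q1   q3  q4 
   q2   q5  q6 
 * q3   q3  q4 
 * q4   q5  q6 
   q5   q3  q4 
   q6   q5  q6 
(> = start, * = accepting)

start=q0 accept=q3,q4 q0-a->q1 q0-b->q2 q1-a->q3 q1-b->q4 q2-a->q5 q2-b->q6 q3-a->q3 q3-b->q4 q4-a->q5 q4-b->q6 q5-a->q3 q5-b->q4 q6-a->q5 q6-b->q6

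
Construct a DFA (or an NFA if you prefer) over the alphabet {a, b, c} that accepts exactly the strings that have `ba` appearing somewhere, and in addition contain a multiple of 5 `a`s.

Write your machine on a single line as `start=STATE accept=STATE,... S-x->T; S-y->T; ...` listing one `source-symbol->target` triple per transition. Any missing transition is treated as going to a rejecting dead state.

start=s0; accept=s14; s0-a->s1; s0-b->s2; s0-c->s0; s1-a->s3; s1-b->s4; s1-c->s1; s2-a->s5; s2-b->s2; s2-c->s0; s3-a->s6; s3-b->s7; s3-c->s3; s4-a->s8; s4-b->s4; s4-c->s1; s5-a->s8; s5-b->s5; s5-c->s5; s6-a->s9; s6-b->s10; s6-c->s6; s7-a->s11; s7-b->s7; s7-c->s3; s8-a->s11; s8-b->s8; s8-c->s8; s9-a->s0; s9-b->s12; s9-c->s9; s10-a->s13; s10-b->s10; s10-c->s6; s11-a->s13; s11-b->s11; s11-c->s11; s12-a->s14; s12-b->s12; s12-c->s9; s13-a->s14; s13-b->s13; s13-c->s13; s14-a->s5; s14-b->s14; s14-c->s14

Handle the two conditions separately and then intersect. The first has 3 states tracking whether and how much of `ba` has been seen; the second has 5 states tracking the count of `a`s modulo 5. A product state is a pair (one from each), accepting exactly when both do.
With 15 states:
          a    b    c  
>  s0     s1   s2   s0 
   s1     s3   s4   s1 
   s2     s5   s2   s0 
   s3     s6   s7   s3 
   s4     s8   s4   s1 
   s5     s8   s5   s5 
   s6     s9  s10   s6 
   s7    s11   s7   s3 
   s8    s11   s8   s8 
   s9     s0  s12   s9 
   s10   s13  s10   s6 
   s11   s13  s11  s11 
   s12   s14  s12   s9 
   s13   s14  s13  s13 
 * s14    s5  s14  s14 
(> = start, * = accepting)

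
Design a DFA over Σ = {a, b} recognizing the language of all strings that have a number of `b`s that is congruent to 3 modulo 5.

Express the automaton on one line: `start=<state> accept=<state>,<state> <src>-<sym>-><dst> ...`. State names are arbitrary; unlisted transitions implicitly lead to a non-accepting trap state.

start=q0 accept=q3 q0-a->q0 q0-b->q1 q1-a->q1 q1-b->q2 q2-a->q2 q2-b->q3 q3-a->q3 q3-b->q4 q4-a->q4 q4-b->q0

Keep the running count of `b`s modulo 5: each `b` advances along the cycle q0 → q1 → q2 → q3 → q4 → q0 while other symbols loop. Accept at q3.
A 5-state machine:
        a   b  
>  q0   q0  q1 
   q1   q1  q2 
   q2   q2  q3 
 * q3   q3  q4 
   q4   q4  q0 
(> = start, * = accepting)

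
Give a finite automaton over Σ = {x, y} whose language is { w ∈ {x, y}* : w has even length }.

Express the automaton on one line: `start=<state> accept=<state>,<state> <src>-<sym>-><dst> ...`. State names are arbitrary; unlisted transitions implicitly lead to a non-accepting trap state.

Count input length modulo 2: every symbol advances one step around the cycle q0 → q1 → q0. Accept at q0.
        x   y  
>* q0   q1  q1 
   q1   q0  q0 
(> = start, * = accepting)

start=q0 accept=q0 q0-x->q1 q0-y->q1 q1-x->q0 q1-y->q0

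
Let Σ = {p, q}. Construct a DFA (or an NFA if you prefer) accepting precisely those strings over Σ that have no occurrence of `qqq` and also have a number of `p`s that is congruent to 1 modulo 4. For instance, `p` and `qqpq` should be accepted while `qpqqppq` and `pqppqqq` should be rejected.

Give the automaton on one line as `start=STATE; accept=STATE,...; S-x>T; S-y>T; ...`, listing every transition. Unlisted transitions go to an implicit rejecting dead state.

start=S0; accept=S1,S4,S8; S0-p>S1; S0-q>S2; S1-p>S3; S1-q>S4; S2-p>S1; S2-q>S5; S3-p>S6; S3-q>S7; S4-p>S3; S4-q>S8; S5-p>S1; S5-q>S9; S6-p>S0; S6-q>S10; S7-p>S6; S7-q>S11; S8-p>S3; S8-q>S9; S9-p>S9; S9-q>S9; S10-p>S0; S10-q>S12; S11-p>S6; S11-q>S9; S12-p>S0; S12-q>S9

Build one automaton per condition and run them in lockstep. The first has 4 states tracking partial matches of the forbidden pattern `qqq`; the second has 4 states tracking the count of `p`s modulo 4. A product state is a pair (one from each), accepting exactly when both do. After merging equivalent states the machine shrinks.
          p    q  
>  S0     S1   S2 
 * S1     S3   S4 
   S2     S1   S5 
   S3     S6   S7 
 * S4     S3   S8 
   S5     S1   S9 
   S6     S0  S10 
   S7     S6  S11 
 * S8     S3   S9 
   S9     S9   S9 
   S10    S0  S12 
   S11    S6   S9 
   S12    S0   S9 
(> = start, * = accepting)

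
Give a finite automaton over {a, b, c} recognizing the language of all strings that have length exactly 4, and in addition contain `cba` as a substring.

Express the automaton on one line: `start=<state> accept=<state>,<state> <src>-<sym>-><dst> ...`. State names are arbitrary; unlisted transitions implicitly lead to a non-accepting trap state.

start=s0 accept=s8 s0-a->s1 s0-b->s1 s0-c->s2 s1-a->s3 s1-b->s3 s1-c->s4 s2-a->s3 s2-b->s5 s2-c->s4 s3-a->s3 s3-b->s3 s3-c->s3 s4-a->s3 s4-b->s6 s4-c->s3 s5-a->s7 s5-b->s3 s5-c->s3 s6-a->s8 s6-b->s3 s6-c->s3 s7-a->s8 s7-b->s8 s7-c->s8 s8-a->s3 s8-b->s3 s8-c->s3

Handle the two conditions separately and then intersect. The first has 6 states tracking the input length, saturating at 5; the second has 4 states tracking whether and how much of `cba` has been seen. A product state is a pair (one from each), accepting exactly when both do. Equivalent product states are then merged.
9 states suffice.
        a   b   c  
>  s0   s1  s1  s2 
   s1   s3  s3  s4 
   s2   s3  s5  s4 
   s3   s3  s3  s3 
   s4   s3  s6  s3 
   s5   s7  s3  s3 
   s6   s8  s3  s3 
   s7   s8  s8  s8 
 * s8   s3  s3  s3 
(> = start, * = accepting)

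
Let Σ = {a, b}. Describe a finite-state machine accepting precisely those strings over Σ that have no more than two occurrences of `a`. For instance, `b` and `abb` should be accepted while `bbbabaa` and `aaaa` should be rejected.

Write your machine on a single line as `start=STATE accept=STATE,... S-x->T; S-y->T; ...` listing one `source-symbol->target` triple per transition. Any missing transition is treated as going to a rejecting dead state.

start=S0; accept=S0,S1,S2; S0-a->S1; S0-b->S0; S1-a->S2; S1-b->S1; S2-a->S3; S2-b->S2; S3-a->S3; S3-b->S3

Count `a`s, saturating at 3: states S0 through S2 mean 0 through 2 `a`s seen; S3 means more than 2. Each `a` increments (capped at S3); other symbols loop. Accept from {S0, S1, S2}.
A 4-state machine:
        a   b  
>* S0   S1  S0 
 * S1   S2  S1 
 * S2   S3  S2 
   S3   S3  S3 
(> = start, * = accepting)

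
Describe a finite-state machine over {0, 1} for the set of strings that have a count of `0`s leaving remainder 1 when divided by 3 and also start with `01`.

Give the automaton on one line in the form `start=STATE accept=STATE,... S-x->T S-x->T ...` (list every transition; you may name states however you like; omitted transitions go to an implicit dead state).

Run two small machines in parallel and take their product. The first has 3 states tracking the count of `0`s modulo 3; the second has 4 states tracking whether the input so far still matches the prefix `01`. A product state is a pair (one from each), accepting exactly when both do.
An 8-state machine:
        0   1  
>  q0   q1  q2 
   q1   q3  q4 
   q2   q5  q2 
   q3   q2  q3 
 * q4   q6  q4 
   q5   q3  q5 
   q6   q7  q6 
   q7   q4  q7 
(> = start, * = accepting)

start=q0 accept=q4 q0-0->q1 q0-1->q2 q1-0->q3 q1-1->q4 q2-0->q5 q2-1->q2 q3-0->q2 q3-1->q3 q4-0->q6 q4-1->q4 q5-0->q3 q5-1->q5 q6-0->q7 q6-1->q6 q7-0->q4 q7-1->q7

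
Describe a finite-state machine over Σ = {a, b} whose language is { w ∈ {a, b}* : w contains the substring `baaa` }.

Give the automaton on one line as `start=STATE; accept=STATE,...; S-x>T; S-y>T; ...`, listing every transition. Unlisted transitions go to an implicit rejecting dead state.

Track how much of `baaa` has been matched so far: state S0 is no progress, S4 is the absorbing accept state reached once `baaa` has occurred. Intermediate states record partial matches; on a mismatch, fall back to the longest reusable overlap.
A 5-state machine:
        a   b  
>  S0   S0  S1 
   S1   S2  S1 
   S2   S3  S1 
   S3   S4  S1 
 * S4   S4  S4 
(> = start, * = accepting)

start=S0; accept=S4; S0-a>S0; S0-b>S1; S1-a>S2; S1-b>S1; S2-a>S3; S2-b>S1; S3-a>S4; S3-b>S1; S4-a>S4; S4-b>S4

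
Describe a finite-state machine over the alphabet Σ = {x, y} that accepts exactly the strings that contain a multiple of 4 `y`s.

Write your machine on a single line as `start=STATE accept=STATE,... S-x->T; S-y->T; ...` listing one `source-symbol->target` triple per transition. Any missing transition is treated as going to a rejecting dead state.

start=S0; accept=S0; S0-x->S0; S0-y->S1; S1-x->S1; S1-y->S2; S2-x->S2; S2-y->S3; S3-x->S3; S3-y->S0

The only thing that matters is how many `y`s have appeared, reduced mod 4. Use one state per residue: S0 for 0, …, S3 for 3. Reading `y` moves to the next residue; anything else stays put. S0 is accepting.
4 states suffice.
        x   y  
>* S0   S0  S1 
   S1   S1  S2 
   S2   S2  S3 
   S3   S3  S0 
(> = start, * = accepting)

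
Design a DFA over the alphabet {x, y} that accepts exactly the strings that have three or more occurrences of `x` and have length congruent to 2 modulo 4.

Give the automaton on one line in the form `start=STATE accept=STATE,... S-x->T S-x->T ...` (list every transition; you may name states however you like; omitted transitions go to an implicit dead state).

Build one automaton per condition and run them in lockstep. The first has 5 states tracking the count of `x`s, saturating at 4; the second has 4 states tracking the input length modulo 4. A product state is a pair (one from each), accepting exactly when both do. Minimizing collapses redundant product states.
A 16-state machine:
       x  y 
>  A   B  C 
   B   D  E 
   C   E  F 
   D   G  H 
   E   H  I 
   F   I  J 
   G   K  K 
   H   K  L 
   I   L  M 
   J   M  A 
   K   N  N 
   L   N  O 
   M   O  B 
   N   P  P 
   O   P  D 
 * P   G  G 
(> = start, * = accepting)

start=A accept=P A-x->B A-y->C B-x->D B-y->E C-x->E C-y->F D-x->G D-y->H E-x->H E-y->I F-x->I F-y->J G-x->K G-y->K H-x->K H-y->L I-x->L I-y->M J-x->M J-y->A K-x->N K-y->N L-x->N L-y->O M-x->O M-y->B N-x->P N-y->P O-x->P O-y->D P-x->G P-y->G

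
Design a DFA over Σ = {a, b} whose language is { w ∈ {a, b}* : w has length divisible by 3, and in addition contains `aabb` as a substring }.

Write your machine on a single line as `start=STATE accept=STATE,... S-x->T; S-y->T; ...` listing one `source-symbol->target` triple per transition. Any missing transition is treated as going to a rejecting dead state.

Run two small machines in parallel and take their product. One (3 states) tracks the input length modulo 3; the other (5 states) tracks whether and how much of `aabb` has been seen. Each combined state is a pair, one component from each; accept when both components accept.
With 15 states:
          a    b  
>  S0     S1   S2 
   S1     S3   S4 
   S2     S5   S4 
   S3     S6   S7 
   S4     S8   S0 
   S5     S6   S0 
   S6     S9  S10 
   S7     S1  S11 
   S8     S9   S2 
   S9     S3  S12 
   S10    S5  S13 
   S11   S13  S13 
   S12    S8  S14 
   S13   S14  S14 
 * S14   S11  S11 
(> = start, * = accepting)

start=S0; accept=S14; S0-a->S1; S0-b->S2; S1-a->S3; S1-b->S4; S2-a->S5; S2-b->S4; S3-a->S6; S3-b->S7; S4-a->S8; S4-b->S0; S5-a->S6; S5-b->S0; S6-a->S9; S6-b->S10; S7-a->S1; S7-b->S11; S8-a->S9; S8-b->S2; S9-a->S3; S9-b->S12; S10-a->S5; S10-b->S13; S11-a->S13; S11-b->S13; S12-a->S8; S12-b->S14; S13-a->S14; S13-b->S14; S14-a->S11; S14-b->S11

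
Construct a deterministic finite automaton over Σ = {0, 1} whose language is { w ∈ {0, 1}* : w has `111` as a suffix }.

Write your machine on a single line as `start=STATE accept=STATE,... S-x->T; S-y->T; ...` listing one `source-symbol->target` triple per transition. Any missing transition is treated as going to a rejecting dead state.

start=A; accept=D; A-0->A; A-1->B; B-0->A; B-1->C; C-0->A; C-1->D; D-0->A; D-1->D

Remember how much of `111` the current input suffix matches. State A means no match yet; B means the last symbol is `1`; C means the last 2 symbols are `11`; D means the last 3 symbols are `111`. Only D accepts. On a mismatch, fall back to the longest proper suffix that is still a prefix of `111`.
4 states suffice.
       0  1 
>  A   A  B 
   B   A  C 
   C   A  D 
 * D   A  D 
(> = start, * = accepting)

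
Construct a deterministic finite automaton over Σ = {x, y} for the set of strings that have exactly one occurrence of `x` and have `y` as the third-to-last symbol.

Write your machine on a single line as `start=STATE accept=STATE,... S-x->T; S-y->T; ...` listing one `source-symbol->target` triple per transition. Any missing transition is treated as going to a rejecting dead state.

Build one automaton per condition and run them in lockstep. The first has 3 states tracking the count of `x`s, saturating at 2; the second has 15 states tracking the last 3 symbols read. A product state is a pair (one from each), accepting exactly when both do.
20 states suffice.
          x    y  
>  S0     S1   S2 
   S1     S3   S4 
   S2     S5   S6 
   S3     S7   S8 
   S4     S9  S10 
   S5    S11  S12 
   S6    S13  S14 
   S7     S7   S8 
   S8     S9  S15 
   S9    S11  S16 
   S10   S17  S18 
   S11    S7   S8 
 * S12    S9  S10 
 * S13   S11  S12 
   S14   S13  S14 
   S15   S17  S19 
   S16    S9  S15 
   S17   S11  S16 
 * S18   S17  S18 
   S19   S17  S19 
(> = start, * = accepting)

start=S0; accept=S12,S13,S18; S0-x->S1; S0-y->S2; S1-x->S3; S1-y->S4; S2-x->S5; S2-y->S6; S3-x->S7; S3-y->S8; S4-x->S9; S4-y->S10; S5-x->S11; S5-y->S12; S6-x->S13; S6-y->S14; S7-x->S7; S7-y->S8; S8-x->S9; S8-y->S15; S9-x->S11; S9-y->S16; S10-x->S17; S10-y->S18; S11-x->S7; S11-y->S8; S12-x->S9; S12-y->S10; S13-x->S11; S13-y->S12; S14-x->S13; S14-y->S14; S15-x->S17; S15-y->S19; S16-x->S9; S16-y->S15; S17-x->S11; S17-y->S16; S18-x->S17; S18-y->S18; S19-x->S17; S19-y->S19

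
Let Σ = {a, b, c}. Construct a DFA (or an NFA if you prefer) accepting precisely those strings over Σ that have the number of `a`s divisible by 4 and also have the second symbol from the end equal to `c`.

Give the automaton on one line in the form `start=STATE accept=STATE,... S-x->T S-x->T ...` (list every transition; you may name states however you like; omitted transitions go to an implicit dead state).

Run two small machines in parallel and take their product. The first has 4 states tracking the count of `a`s modulo 4; the second has 13 states tracking the last 2 symbols read. A product state is a pair (one from each), accepting exactly when both do. Equivalent product states are then merged.
An 8-state machine:
        a   b   c  
>  q0   q1  q0  q2 
   q1   q3  q1  q1 
   q2   q1  q4  q5 
   q3   q6  q3  q3 
 * q4   q1  q0  q2 
 * q5   q1  q4  q5 
   q6   q0  q6  q7 
   q7   q4  q6  q7 
(> = start, * = accepting)

start=q0 accept=q4,q5 q0-a->q1 q0-b->q0 q0-c->q2 q1-a->q3 q1-b->q1 q1-c->q1 q2-a->q1 q2-b->q4 q2-c->q5 q3-a->q6 q3-b->q3 q3-c->q3 q4-a->q1 q4-b->q0 q4-c->q2 q5-a->q1 q5-b->q4 q5-c->q5 q6-a->q0 q6-b->q6 q6-c->q7 q7-a->q4 q7-b->q6 q7-c->q7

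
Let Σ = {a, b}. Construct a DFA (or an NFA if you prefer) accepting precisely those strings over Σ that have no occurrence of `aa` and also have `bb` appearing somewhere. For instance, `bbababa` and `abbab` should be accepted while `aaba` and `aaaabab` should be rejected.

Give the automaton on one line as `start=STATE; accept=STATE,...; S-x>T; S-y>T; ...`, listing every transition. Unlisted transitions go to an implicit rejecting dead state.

start=q0; accept=q4,q5; q0-a>q1; q0-b>q2; q1-a>q3; q1-b>q2; q2-a>q1; q2-b>q4; q3-a>q3; q3-b>q3; q4-a>q5; q4-b>q4; q5-a>q3; q5-b>q4

Build one automaton per condition and run them in lockstep. One (3 states) tracks partial matches of the forbidden pattern `aa`; the other (3 states) tracks whether and how much of `bb` has been seen. Each combined state is a pair, one component from each; accept when both components accept. Equivalent product states are then merged.
        a   b  
>  q0   q1  q2 
   q1   q3  q2 
   q2   q1  q4 
   q3   q3  q3 
 * q4   q5  q4 
 * q5   q3  q4 
(> = start, * = accepting)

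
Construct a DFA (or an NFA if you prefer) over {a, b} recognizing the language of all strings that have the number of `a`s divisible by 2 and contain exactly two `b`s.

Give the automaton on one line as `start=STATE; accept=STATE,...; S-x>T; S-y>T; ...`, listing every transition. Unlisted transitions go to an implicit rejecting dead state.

Build one automaton per condition and run them in lockstep. The first has 2 states tracking the count of `a`s modulo 2; the second has 4 states tracking the count of `b`s, saturating at 3. A product state is a pair (one from each), accepting exactly when both do. After merging equivalent states the machine shrinks.
        a   b  
>  S0   S1  S2 
   S1   S0  S3 
   S2   S3  S4 
   S3   S2  S5 
 * S4   S5  S6 
   S5   S4  S6 
   S6   S6  S6 
(> = start, * = accepting)

start=S0; accept=S4; S0-a>S1; S0-b>S2; S1-a>S0; S1-b>S3; S2-a>S3; S2-b>S4; S3-a>S2; S3-b>S5; S4-a>S5; S4-b>S6; S5-a>S4; S5-b>S6; S6-a>S6; S6-b>S6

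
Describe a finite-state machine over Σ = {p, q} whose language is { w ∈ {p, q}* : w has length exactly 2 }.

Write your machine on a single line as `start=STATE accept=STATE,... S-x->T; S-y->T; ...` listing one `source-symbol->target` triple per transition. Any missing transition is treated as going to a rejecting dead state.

We only need to distinguish lengths 0, 1, …, 2, and '>2'. Chain A → B → C → D on every symbol, with D looping. Accepting states: {C}.
A 4-state machine:
       p  q 
>  A   B  B 
   B   C  C 
 * C   D  D 
   D   D  D 
(> = start, * = accepting)

start=A; accept=C; A-p->B; A-q->B; B-p->C; B-q->C; C-p->D; C-q->D; D-p->D; D-q->D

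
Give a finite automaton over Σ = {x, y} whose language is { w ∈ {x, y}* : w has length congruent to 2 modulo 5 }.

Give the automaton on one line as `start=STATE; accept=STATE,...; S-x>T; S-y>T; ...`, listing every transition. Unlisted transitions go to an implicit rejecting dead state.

Count input length modulo 5: every symbol advances one step around the cycle S0 → S1 → S2 → S3 → S4 → S0. Accept at S2.
5 states suffice.
        x   y  
>  S0   S1  S1 
   S1   S2  S2 
 * S2   S3  S3 
   S3   S4  S4 
   S4   S0  S0 
(> = start, * = accepting)

start=S0; accept=S2; S0-x>S1; S0-y>S1; S1-x>S2; S1-y>S2; S2-x>S3; S2-y>S3; S3-x>S4; S3-y>S4; S4-x>S0; S4-y>S0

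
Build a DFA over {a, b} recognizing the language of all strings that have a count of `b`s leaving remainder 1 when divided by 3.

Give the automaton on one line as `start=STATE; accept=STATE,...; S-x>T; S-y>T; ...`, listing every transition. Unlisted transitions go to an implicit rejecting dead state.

start=s0; accept=s1; s0-a>s0; s0-b>s1; s1-a>s1; s1-b>s2; s2-a>s2; s2-b>s0

The only thing that matters is how many `b`s have appeared, reduced mod 3. Use one state per residue: s0 for 0, …, s2 for 2. Reading `b` moves to the next residue; anything else stays put. s1 is accepting.
        a   b  
>  s0   s0  s1 
 * s1   s1  s2 
   s2   s2  s0 
(> = start, * = accepting)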